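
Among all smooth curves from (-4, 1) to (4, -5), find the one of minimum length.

Arc-length functional: J[y] = ∫ sqrt(1 + (y')^2) dx.
Lagrangian L = sqrt(1 + (y')^2) has no explicit y dependence, so ∂L/∂y = 0 and the Euler-Lagrange equation gives
    d/dx( y' / sqrt(1 + (y')^2) ) = 0  ⇒  y' / sqrt(1 + (y')^2) = const.
Hence y' is constant, so y(x) is affine.
Fitting the endpoints (-4, 1) and (4, -5):
    slope m = ((-5) − 1) / (4 − (-4)) = -3/4,
    intercept c = 1 − m·(-4) = -2.
Extremal: y(x) = (-3/4) x - 2.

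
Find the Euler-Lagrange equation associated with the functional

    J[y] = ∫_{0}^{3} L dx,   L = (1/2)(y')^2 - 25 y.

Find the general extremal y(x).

The Lagrangian is L = (1/2)(y')^2 - 25 y.
∂L/∂y = -25.
∂L/∂y' = y'.
The Euler-Lagrange equation d/dx(∂L/∂y') − ∂L/∂y = 0 becomes:
    y'' + 25 = 0
General solution: y(x) = -(25/2) x^2 + A x + B, where A and B are arbitrary constants fixed by the endpoint conditions.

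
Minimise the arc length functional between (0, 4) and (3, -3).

Arc-length functional: J[y] = ∫ sqrt(1 + (y')^2) dx.
Lagrangian L = sqrt(1 + (y')^2) has no explicit y dependence, so ∂L/∂y = 0 and the Euler-Lagrange equation gives
    d/dx( y' / sqrt(1 + (y')^2) ) = 0  ⇒  y' / sqrt(1 + (y')^2) = const.
Hence y' is constant, so y(x) is affine.
Fitting the endpoints (0, 4) and (3, -3):
    slope m = ((-3) − 4) / (3 − 0) = -7/3,
    intercept c = 4 − m·0 = 4.
Extremal: y(x) = (-7/3) x + 4.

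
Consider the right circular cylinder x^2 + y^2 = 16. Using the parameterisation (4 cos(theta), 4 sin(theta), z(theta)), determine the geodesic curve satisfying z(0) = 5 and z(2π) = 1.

Parameterise the cylinder of radius R = 4 as
    r(θ) = (4 cos θ, 4 sin θ, z(θ)).
The arc-length element is
    ds = sqrt(16 + (dz/dθ)^2) dθ,
so the Lagrangian is L = sqrt(16 + z'^2).
L depends on z' only, not on z or θ, so ∂L/∂z = 0 and
    ∂L/∂z' = z' / sqrt(16 + z'^2).
The Euler-Lagrange equation gives
    d/dθ( z' / sqrt(16 + z'^2) ) = 0,
so z' is constant. Integrating once:
    z(θ) = a θ + b,
a helix on the cylinder (a straight line when the cylinder is unrolled). The constants a, b are determined by the endpoint conditions.
With endpoint conditions z(0) = 5 and z(2π) = 1: from z(0) = b we get b = 5, and a·2π + 5 = 1 gives a = -2/π, so
    z(θ) = (-2/π) θ + 5.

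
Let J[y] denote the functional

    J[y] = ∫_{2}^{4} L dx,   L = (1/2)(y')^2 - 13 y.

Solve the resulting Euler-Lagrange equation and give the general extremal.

The Lagrangian is L = (1/2)(y')^2 - 13 y.
∂L/∂y = -13.
∂L/∂y' = y'.
The Euler-Lagrange equation d/dx(∂L/∂y') − ∂L/∂y = 0 becomes:
    y'' + 13 = 0
General solution: y(x) = -(13/2) x^2 + A x + B, where A and B are arbitrary constants fixed by the endpoint conditions.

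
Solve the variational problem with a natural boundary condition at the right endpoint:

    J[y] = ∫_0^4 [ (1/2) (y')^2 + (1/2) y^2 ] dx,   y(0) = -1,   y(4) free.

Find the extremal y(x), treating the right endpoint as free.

The Lagrangian L = (1/2) (y')^2 + (1/2) y^2 gives
    ∂L/∂y = 1 y,   ∂L/∂y' = y'.
Euler-Lagrange: y'' − y = 0.
With k = 1, the general solution is
    y(x) = A cosh(x) + B sinh(x).
Fixed left endpoint y(0) = -1 ⇒ A = -1.
The right endpoint x = 4 is free, so the natural (transversality) condition is ∂L/∂y' |_{x=4} = 0, i.e. y'(4) = 0.
Compute y'(x) = A k sinh(k x) + B k cosh(k x), so
    y'(4) = A k sinh(k·4) + B k cosh(k·4) = 0
    ⇒ B = −A tanh(k·4) = tanh(1·4).
Therefore the extremal is
    y(x) = −cosh(1 x) + tanh(1·4) sinh(1 x).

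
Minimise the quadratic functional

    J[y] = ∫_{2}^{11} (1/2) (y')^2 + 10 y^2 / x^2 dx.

The Lagrangian is L = (1/2) (y')^2 + 10 y^2 / x^2.
Compute ∂L/∂y = 20y/x^2, ∂L/∂y' = y'.
The Euler-Lagrange equation d/dx(∂L/∂y') − ∂L/∂y = 0 reduces to
    y'' − 20/x^2 · y = 0  (x > 0).
Its general solution is
    y(x) = A x^5 + B x^(-4),
with A, B fixed by the endpoint conditions.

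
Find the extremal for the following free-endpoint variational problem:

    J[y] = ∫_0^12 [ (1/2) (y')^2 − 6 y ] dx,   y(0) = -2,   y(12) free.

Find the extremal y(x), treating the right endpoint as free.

The Lagrangian L = (1/2) (y')^2 − 6 y gives
    ∂L/∂y = −6,   ∂L/∂y' = y'.
Euler-Lagrange: d/dx(y') − (−6) = 0, i.e. y'' + 6 = 0, so
    y(x) = −(6/2) x^2 + C1 x + C2.
Fixed left endpoint y(0) = -2 ⇒ C2 = -2.
The right endpoint x = 12 is free, so the natural (transversality) condition is ∂L/∂y' |_{x=12} = 0, i.e. y'(12) = 0.
Compute y'(x) = −6 x + C1, so y'(12) = −72 + C1 = 0 ⇒ C1 = 72.
Therefore the extremal is
    y(x) = −3 x^2 + 72 x − 2.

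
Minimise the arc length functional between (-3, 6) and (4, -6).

Arc-length functional: J[y] = ∫ sqrt(1 + (y')^2) dx.
Lagrangian L = sqrt(1 + (y')^2) has no explicit y dependence, so ∂L/∂y = 0 and the Euler-Lagrange equation gives
    d/dx( y' / sqrt(1 + (y')^2) ) = 0  ⇒  y' / sqrt(1 + (y')^2) = const.
Hence y' is constant, so y(x) is affine.
Fitting the endpoints (-3, 6) and (4, -6):
    slope m = ((-6) − 6) / (4 − (-3)) = -12/7,
    intercept c = 6 − m·(-3) = 6/7.
Extremal: y(x) = (-12/7) x + 6/7.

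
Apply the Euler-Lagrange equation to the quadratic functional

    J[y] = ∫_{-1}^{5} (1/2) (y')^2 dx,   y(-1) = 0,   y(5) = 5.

The Lagrangian is L = (1/2) (y')^2.
Compute ∂L/∂y = 0, ∂L/∂y' = y'.
The Euler-Lagrange equation d/dx(∂L/∂y') − ∂L/∂y = 0 reduces to
    y'' = 0.
Its general solution is
    y(x) = A x + B,
with A, B fixed by the endpoint conditions.
Applying the endpoint conditions y(-1) = 0 and y(5) = 5: solve A·-1 + B = 0 and A·5 + B = 5. Subtracting gives A(5 − -1) = 5 − 0, so A = 5/6, and B = 0 − A·-1 = 5/6. Therefore
    y(x) = (5/6) x + 5/6.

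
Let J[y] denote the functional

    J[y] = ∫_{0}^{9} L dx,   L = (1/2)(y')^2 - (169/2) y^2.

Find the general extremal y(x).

The Lagrangian is L = (1/2)(y')^2 - (169/2) y^2.
∂L/∂y = -169y.
∂L/∂y' = y'.
The Euler-Lagrange equation d/dx(∂L/∂y') − ∂L/∂y = 0 becomes:
    y'' + 169 y = 0
General solution: y(x) = A sin(13x) + B cos(13x), where A and B are arbitrary constants fixed by the endpoint conditions.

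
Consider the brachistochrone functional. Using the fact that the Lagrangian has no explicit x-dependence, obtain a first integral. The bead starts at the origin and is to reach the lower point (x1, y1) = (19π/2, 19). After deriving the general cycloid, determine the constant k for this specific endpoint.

The Lagrangian L = sqrt((1 + y'^2) / y) has no explicit x dependence, so the Beltrami identity applies:
    L − y' ∂L/∂y' = C.
Compute ∂L/∂y' = y' / sqrt(y (1 + y'^2)).
Substitute:
    sqrt((1 + y'^2)/y) − y'·y' / sqrt(y (1 + y'^2))
    = (1 + y'^2) / sqrt(y (1 + y'^2)) − y'^2 / sqrt(y (1 + y'^2))
    = 1 / sqrt(y (1 + y'^2)) = C.
Squaring and rearranging gives the first integral
    y (1 + y'^2) = 1/C^2 =: k   (constant).
Solving this first-order ODE by the substitution
    y = (k/2)(1 − cos θ)
yields the cycloid parameterisation
    x(θ) = (k/2)(θ − sin θ),   y(θ) = (k/2)(1 − cos θ).
The constant k is fixed by the endpoint condition.
Now fit the given lower endpoint (x1, y1) = (19π/2, 19). At the bottom of the first arch (θ = π), the parametric equations give
    y(π) = (k/2)(1 − cos π) = k,
    x(π) = (k/2)(π − sin π) = kπ/2.
Matching y(π) = 19 gives k = 19, consistent with x(π) = 19π/2. Therefore the specific cycloid is
    x(θ) = (19/2)(θ − sin θ),   y(θ) = (19/2)(1 − cos θ).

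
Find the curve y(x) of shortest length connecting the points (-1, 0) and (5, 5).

Arc-length functional: J[y] = ∫ sqrt(1 + (y')^2) dx.
Lagrangian L = sqrt(1 + (y')^2) has no explicit y dependence, so ∂L/∂y = 0 and the Euler-Lagrange equation gives
    d/dx( y' / sqrt(1 + (y')^2) ) = 0  ⇒  y' / sqrt(1 + (y')^2) = const.
Hence y' is constant, so y(x) is affine.
Fitting the endpoints (-1, 0) and (5, 5):
    slope m = (5 − 0) / (5 − (-1)) = 5/6,
    intercept c = 0 − m·(-1) = 5/6.
Extremal: y(x) = (5/6) x + 5/6.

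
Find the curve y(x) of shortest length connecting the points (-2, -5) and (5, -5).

Arc-length functional: J[y] = ∫ sqrt(1 + (y')^2) dx.
Lagrangian L = sqrt(1 + (y')^2) has no explicit y dependence, so ∂L/∂y = 0 and the Euler-Lagrange equation gives
    d/dx( y' / sqrt(1 + (y')^2) ) = 0  ⇒  y' / sqrt(1 + (y')^2) = const.
Hence y' is constant, so y(x) is affine.
Fitting the endpoints (-2, -5) and (5, -5):
    slope m = ((-5) − (-5)) / (5 − (-2)) = 0,
    intercept c = (-5) − m·(-2) = -5.
Extremal: y(x) = -5.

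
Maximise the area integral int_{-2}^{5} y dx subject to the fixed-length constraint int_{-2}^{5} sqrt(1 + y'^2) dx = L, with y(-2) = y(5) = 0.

Set up the augmented Lagrangian using a multiplier λ for the length constraint:
    F(y, y') = y − λ sqrt(1 + y'^2).
F has no explicit x dependence, so the Beltrami identity yields a first integral
    F − y' ∂F/∂y' = C.
Compute ∂F/∂y' = −λ y' / sqrt(1 + y'^2). Then
    y − λ sqrt(1 + y'^2) + λ y'^2 / sqrt(1 + y'^2) = C
    ⇒  y − λ / sqrt(1 + y'^2) = C.
Solving for y' and integrating gives
    (x − a)^2 + (y − b)^2 = λ^2,
a circular arc of radius λ. The constants a, b are determined by the endpoint conditions y(-2) = y(5) = 0, and λ is fixed implicitly by the length constraint
    ∫_{-2}^{5} sqrt(1 + y'^2) dx = L.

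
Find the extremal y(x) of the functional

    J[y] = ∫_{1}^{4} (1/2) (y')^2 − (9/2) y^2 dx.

The Lagrangian is L = (1/2) (y')^2 − (9/2) y^2.
Compute ∂L/∂y = -9y, ∂L/∂y' = y'.
The Euler-Lagrange equation d/dx(∂L/∂y') − ∂L/∂y = 0 reduces to
    y'' + 9 y = 0.
Its general solution is
    y(x) = A sin(3x) + B cos(3x),
with A, B fixed by the endpoint conditions.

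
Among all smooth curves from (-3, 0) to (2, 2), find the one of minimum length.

Arc-length functional: J[y] = ∫ sqrt(1 + (y')^2) dx.
Lagrangian L = sqrt(1 + (y')^2) has no explicit y dependence, so ∂L/∂y = 0 and the Euler-Lagrange equation gives
    d/dx( y' / sqrt(1 + (y')^2) ) = 0  ⇒  y' / sqrt(1 + (y')^2) = const.
Hence y' is constant, so y(x) is affine.
Fitting the endpoints (-3, 0) and (2, 2):
    slope m = (2 − 0) / (2 − (-3)) = 2/5,
    intercept c = 0 − m·(-3) = 6/5.
Extremal: y(x) = (2/5) x + 6/5.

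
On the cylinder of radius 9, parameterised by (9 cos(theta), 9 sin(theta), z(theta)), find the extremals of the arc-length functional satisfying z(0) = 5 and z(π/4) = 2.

Parameterise the cylinder of radius R = 9 as
    r(θ) = (9 cos θ, 9 sin θ, z(θ)).
The arc-length element is
    ds = sqrt(81 + (dz/dθ)^2) dθ,
so the Lagrangian is L = sqrt(81 + z'^2).
L depends on z' only, not on z or θ, so ∂L/∂z = 0 and
    ∂L/∂z' = z' / sqrt(81 + z'^2).
The Euler-Lagrange equation gives
    d/dθ( z' / sqrt(81 + z'^2) ) = 0,
so z' is constant. Integrating once:
    z(θ) = a θ + b,
a helix on the cylinder (a straight line when the cylinder is unrolled). The constants a, b are determined by the endpoint conditions.
With endpoint conditions z(0) = 5 and z(π/4) = 2: from z(0) = b we get b = 5, and a·π/4 + 5 = 2 gives a = -12/π, so
    z(θ) = (-12/π) θ + 5.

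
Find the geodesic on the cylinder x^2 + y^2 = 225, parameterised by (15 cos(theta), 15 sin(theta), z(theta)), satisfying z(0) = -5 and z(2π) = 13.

Parameterise the cylinder of radius R = 15 as
    r(θ) = (15 cos θ, 15 sin θ, z(θ)).
The arc-length element is
    ds = sqrt(225 + (dz/dθ)^2) dθ,
so the Lagrangian is L = sqrt(225 + z'^2).
L depends on z' only, not on z or θ, so ∂L/∂z = 0 and
    ∂L/∂z' = z' / sqrt(225 + z'^2).
The Euler-Lagrange equation gives
    d/dθ( z' / sqrt(225 + z'^2) ) = 0,
so z' is constant. Integrating once:
    z(θ) = a θ + b,
a helix on the cylinder (a straight line when the cylinder is unrolled). The constants a, b are determined by the endpoint conditions.
With endpoint conditions z(0) = -5 and z(2π) = 13: from z(0) = b we get b = -5, and a·2π + -5 = 13 gives a = 9/π, so
    z(θ) = (9/π) θ − 5.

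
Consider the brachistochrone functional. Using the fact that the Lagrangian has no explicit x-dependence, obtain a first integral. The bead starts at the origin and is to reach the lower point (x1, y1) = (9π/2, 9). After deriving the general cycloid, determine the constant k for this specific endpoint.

The Lagrangian L = sqrt((1 + y'^2) / y) has no explicit x dependence, so the Beltrami identity applies:
    L − y' ∂L/∂y' = C.
Compute ∂L/∂y' = y' / sqrt(y (1 + y'^2)).
Substitute:
    sqrt((1 + y'^2)/y) − y'·y' / sqrt(y (1 + y'^2))
    = (1 + y'^2) / sqrt(y (1 + y'^2)) − y'^2 / sqrt(y (1 + y'^2))
    = 1 / sqrt(y (1 + y'^2)) = C.
Squaring and rearranging gives the first integral
    y (1 + y'^2) = 1/C^2 =: k   (constant).
Solving this first-order ODE by the substitution
    y = (k/2)(1 − cos θ)
yields the cycloid parameterisation
    x(θ) = (k/2)(θ − sin θ),   y(θ) = (k/2)(1 − cos θ).
The constant k is fixed by the endpoint condition.
Now fit the given lower endpoint (x1, y1) = (9π/2, 9). At the bottom of the first arch (θ = π), the parametric equations give
    y(π) = (k/2)(1 − cos π) = k,
    x(π) = (k/2)(π − sin π) = kπ/2.
Matching y(π) = 9 gives k = 9, consistent with x(π) = 9π/2. Therefore the specific cycloid is
    x(θ) = (9/2)(θ − sin θ),   y(θ) = (9/2)(1 − cos θ).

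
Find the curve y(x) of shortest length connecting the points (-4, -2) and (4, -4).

Arc-length functional: J[y] = ∫ sqrt(1 + (y')^2) dx.
Lagrangian L = sqrt(1 + (y')^2) has no explicit y dependence, so ∂L/∂y = 0 and the Euler-Lagrange equation gives
    d/dx( y' / sqrt(1 + (y')^2) ) = 0  ⇒  y' / sqrt(1 + (y')^2) = const.
Hence y' is constant, so y(x) is affine.
Fitting the endpoints (-4, -2) and (4, -4):
    slope m = ((-4) − (-2)) / (4 − (-4)) = -1/4,
    intercept c = (-2) − m·(-4) = -3.
Extremal: y(x) = (-1/4) x - 3.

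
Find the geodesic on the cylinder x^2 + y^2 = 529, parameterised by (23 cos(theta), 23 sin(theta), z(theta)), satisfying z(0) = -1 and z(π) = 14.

Parameterise the cylinder of radius R = 23 as
    r(θ) = (23 cos θ, 23 sin θ, z(θ)).
The arc-length element is
    ds = sqrt(529 + (dz/dθ)^2) dθ,
so the Lagrangian is L = sqrt(529 + z'^2).
L depends on z' only, not on z or θ, so ∂L/∂z = 0 and
    ∂L/∂z' = z' / sqrt(529 + z'^2).
The Euler-Lagrange equation gives
    d/dθ( z' / sqrt(529 + z'^2) ) = 0,
so z' is constant. Integrating once:
    z(θ) = a θ + b,
a helix on the cylinder (a straight line when the cylinder is unrolled). The constants a, b are determined by the endpoint conditions.
With endpoint conditions z(0) = -1 and z(π) = 14: from z(0) = b we get b = -1, and a·π + -1 = 14 gives a = 15/π, so
    z(θ) = (15/π) θ − 1.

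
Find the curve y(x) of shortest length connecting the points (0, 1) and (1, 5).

Arc-length functional: J[y] = ∫ sqrt(1 + (y')^2) dx.
Lagrangian L = sqrt(1 + (y')^2) has no explicit y dependence, so ∂L/∂y = 0 and the Euler-Lagrange equation gives
    d/dx( y' / sqrt(1 + (y')^2) ) = 0  ⇒  y' / sqrt(1 + (y')^2) = const.
Hence y' is constant, so y(x) is affine.
Fitting the endpoints (0, 1) and (1, 5):
    slope m = (5 − 1) / (1 − 0) = 4,
    intercept c = 1 − m·0 = 1.
Extremal: y(x) = 4 x + 1.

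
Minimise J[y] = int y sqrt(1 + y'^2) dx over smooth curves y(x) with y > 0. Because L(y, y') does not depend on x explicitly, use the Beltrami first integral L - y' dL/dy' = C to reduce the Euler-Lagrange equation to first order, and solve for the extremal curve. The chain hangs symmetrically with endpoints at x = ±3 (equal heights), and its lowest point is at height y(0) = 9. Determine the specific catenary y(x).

The Lagrangian L(y, y') = y sqrt(1 + y'^2) has no explicit x dependence, so the Beltrami identity applies:
    L − y' ∂L/∂y' = C.
Compute ∂L/∂y' = y · y' / sqrt(1 + y'^2). Then
    L − y' ∂L/∂y'
    = y sqrt(1 + y'^2) − y · y'^2 / sqrt(1 + y'^2)
    = y (1 + y'^2 − y'^2) / sqrt(1 + y'^2)
    = y / sqrt(1 + y'^2) = C.
Squaring gives y^2 = C^2 (1 + y'^2), i.e.
    y'^2 = y^2 / C^2 − 1.
Separating variables,
    dy / sqrt(y^2 − C^2) = dx / C,
and integrating gives arccosh(y / C) = (x − a)/C, so
    y(x) = C cosh((x − a)/C),
the catenary. The constants C and a are fixed by the two endpoint conditions (and, for the hanging-chain problem, the length constraint selects C).
Now fit the given data. The endpoints x = ±3 are symmetric at equal height, so the catenary is even about its minimum: a = 0 and y(x) = C cosh(x/C). The lowest point is y(0) = C cosh(0) = C, and we are told y(0) = 9, so C = 9. Therefore
    y(x) = 9 cosh(x/9),
and at the endpoints
    y(±3) = 9 cosh(3/9).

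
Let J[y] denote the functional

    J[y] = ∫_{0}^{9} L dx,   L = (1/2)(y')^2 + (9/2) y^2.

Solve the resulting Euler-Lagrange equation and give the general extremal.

The Lagrangian is L = (1/2)(y')^2 + (9/2) y^2.
∂L/∂y = 9y.
∂L/∂y' = y'.
The Euler-Lagrange equation d/dx(∂L/∂y') − ∂L/∂y = 0 becomes:
    y'' - 9 y = 0
General solution: y(x) = A e^(3x) + B e^(-3x), where A and B are arbitrary constants fixed by the endpoint conditions.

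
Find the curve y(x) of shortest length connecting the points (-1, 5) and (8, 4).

Arc-length functional: J[y] = ∫ sqrt(1 + (y')^2) dx.
Lagrangian L = sqrt(1 + (y')^2) has no explicit y dependence, so ∂L/∂y = 0 and the Euler-Lagrange equation gives
    d/dx( y' / sqrt(1 + (y')^2) ) = 0  ⇒  y' / sqrt(1 + (y')^2) = const.
Hence y' is constant, so y(x) is affine.
Fitting the endpoints (-1, 5) and (8, 4):
    slope m = (4 − 5) / (8 − (-1)) = -1/9,
    intercept c = 5 − m·(-1) = 44/9.
Extremal: y(x) = (-1/9) x + 44/9.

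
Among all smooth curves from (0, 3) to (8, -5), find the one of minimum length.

Arc-length functional: J[y] = ∫ sqrt(1 + (y')^2) dx.
Lagrangian L = sqrt(1 + (y')^2) has no explicit y dependence, so ∂L/∂y = 0 and the Euler-Lagrange equation gives
    d/dx( y' / sqrt(1 + (y')^2) ) = 0  ⇒  y' / sqrt(1 + (y')^2) = const.
Hence y' is constant, so y(x) is affine.
Fitting the endpoints (0, 3) and (8, -5):
    slope m = ((-5) − 3) / (8 − 0) = -1,
    intercept c = 3 − m·0 = 3.
Extremal: y(x) = -x + 3.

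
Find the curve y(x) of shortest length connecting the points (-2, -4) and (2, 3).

Arc-length functional: J[y] = ∫ sqrt(1 + (y')^2) dx.
Lagrangian L = sqrt(1 + (y')^2) has no explicit y dependence, so ∂L/∂y = 0 and the Euler-Lagrange equation gives
    d/dx( y' / sqrt(1 + (y')^2) ) = 0  ⇒  y' / sqrt(1 + (y')^2) = const.
Hence y' is constant, so y(x) is affine.
Fitting the endpoints (-2, -4) and (2, 3):
    slope m = (3 − (-4)) / (2 − (-2)) = 7/4,
    intercept c = (-4) − m·(-2) = -1/2.
Extremal: y(x) = (7/4) x - 1/2.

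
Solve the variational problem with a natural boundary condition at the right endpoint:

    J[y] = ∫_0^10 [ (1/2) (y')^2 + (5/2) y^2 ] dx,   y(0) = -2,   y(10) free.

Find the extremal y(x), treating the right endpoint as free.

The Lagrangian L = (1/2) (y')^2 + (5/2) y^2 gives
    ∂L/∂y = 5 y,   ∂L/∂y' = y'.
Euler-Lagrange: y'' − 5 y = 0.
With k = sqrt(5), the general solution is
    y(x) = A cosh(sqrt(5) x) + B sinh(sqrt(5) x).
Fixed left endpoint y(0) = -2 ⇒ A = -2.
The right endpoint x = 10 is free, so the natural (transversality) condition is ∂L/∂y' |_{x=10} = 0, i.e. y'(10) = 0.
Compute y'(x) = A k sinh(k x) + B k cosh(k x), so
    y'(10) = A k sinh(k·10) + B k cosh(k·10) = 0
    ⇒ B = −A tanh(k·10) = 2 tanh(sqrt(5)·10).
Therefore the extremal is
    y(x) = −2 cosh(sqrt(5) x) + 2 tanh(sqrt(5)·10) sinh(sqrt(5) x).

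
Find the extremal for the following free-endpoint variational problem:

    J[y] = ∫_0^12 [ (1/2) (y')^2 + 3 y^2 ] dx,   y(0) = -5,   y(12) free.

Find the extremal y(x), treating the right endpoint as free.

The Lagrangian L = (1/2) (y')^2 + 3 y^2 gives
    ∂L/∂y = 6 y,   ∂L/∂y' = y'.
Euler-Lagrange: y'' − 6 y = 0.
With k = sqrt(6), the general solution is
    y(x) = A cosh(sqrt(6) x) + B sinh(sqrt(6) x).
Fixed left endpoint y(0) = -5 ⇒ A = -5.
The right endpoint x = 12 is free, so the natural (transversality) condition is ∂L/∂y' |_{x=12} = 0, i.e. y'(12) = 0.
Compute y'(x) = A k sinh(k x) + B k cosh(k x), so
    y'(12) = A k sinh(k·12) + B k cosh(k·12) = 0
    ⇒ B = −A tanh(k·12) = 5 tanh(sqrt(6)·12).
Therefore the extremal is
    y(x) = −5 cosh(sqrt(6) x) + 5 tanh(sqrt(6)·12) sinh(sqrt(6) x).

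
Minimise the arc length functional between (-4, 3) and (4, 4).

Arc-length functional: J[y] = ∫ sqrt(1 + (y')^2) dx.
Lagrangian L = sqrt(1 + (y')^2) has no explicit y dependence, so ∂L/∂y = 0 and the Euler-Lagrange equation gives
    d/dx( y' / sqrt(1 + (y')^2) ) = 0  ⇒  y' / sqrt(1 + (y')^2) = const.
Hence y' is constant, so y(x) is affine.
Fitting the endpoints (-4, 3) and (4, 4):
    slope m = (4 − 3) / (4 − (-4)) = 1/8,
    intercept c = 3 − m·(-4) = 7/2.
Extremal: y(x) = (1/8) x + 7/2.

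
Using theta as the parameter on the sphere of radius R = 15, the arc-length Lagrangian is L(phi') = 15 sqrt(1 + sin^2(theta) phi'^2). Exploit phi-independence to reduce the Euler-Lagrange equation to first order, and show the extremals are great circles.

On the sphere of radius R = 15 with spherical coordinates (θ, φ), the induced metric is
    ds^2 = 225(dθ^2 + sin^2(θ) dφ^2).
Parameterise by θ; the arc-length functional is
    J[φ] = ∫ 15 sqrt(1 + sin^2(θ) (dφ/dθ)^2) dθ,
so L = 15 sqrt(1 + sin^2(θ) φ'^2). Compute
    ∂L/∂φ = 0  (L has no explicit φ dependence),
    ∂L/∂φ' = 15 sin^2(θ) φ' / sqrt(1 + sin^2(θ) φ'^2).
Since ∂L/∂φ = 0, the Euler-Lagrange equation
    d/dθ(∂L/∂φ') − ∂L/∂φ = 0
reduces to d/dθ(∂L/∂φ') = 0, i.e. the momentum conjugate to φ is conserved:
    15 sin^2(θ) φ' / sqrt(1 + sin^2(θ) φ'^2) = C.
The overall factor of 15 is constant, so dividing through gives Clairaut's relation sin^2(θ) φ' / sqrt(1 + sin^2(θ) φ'^2) = C' (with C' = C/15). Solving for φ' and integrating gives the great-circle family
    cot(θ) = A cos(φ − φ_0),
i.e. the intersection of the sphere with a plane through the origin. The two constants A and φ_0 (equivalently C and one phase) are fixed by the two endpoint conditions.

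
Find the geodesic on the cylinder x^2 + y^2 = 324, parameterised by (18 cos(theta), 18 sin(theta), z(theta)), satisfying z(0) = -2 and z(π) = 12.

Parameterise the cylinder of radius R = 18 as
    r(θ) = (18 cos θ, 18 sin θ, z(θ)).
The arc-length element is
    ds = sqrt(324 + (dz/dθ)^2) dθ,
so the Lagrangian is L = sqrt(324 + z'^2).
L depends on z' only, not on z or θ, so ∂L/∂z = 0 and
    ∂L/∂z' = z' / sqrt(324 + z'^2).
The Euler-Lagrange equation gives
    d/dθ( z' / sqrt(324 + z'^2) ) = 0,
so z' is constant. Integrating once:
    z(θ) = a θ + b,
a helix on the cylinder (a straight line when the cylinder is unrolled). The constants a, b are determined by the endpoint conditions.
With endpoint conditions z(0) = -2 and z(π) = 12: from z(0) = b we get b = -2, and a·π + -2 = 12 gives a = 14/π, so
    z(θ) = (14/π) θ − 2.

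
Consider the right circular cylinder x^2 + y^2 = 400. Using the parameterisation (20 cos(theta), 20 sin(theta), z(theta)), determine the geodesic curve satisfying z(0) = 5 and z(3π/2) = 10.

Parameterise the cylinder of radius R = 20 as
    r(θ) = (20 cos θ, 20 sin θ, z(θ)).
The arc-length element is
    ds = sqrt(400 + (dz/dθ)^2) dθ,
so the Lagrangian is L = sqrt(400 + z'^2).
L depends on z' only, not on z or θ, so ∂L/∂z = 0 and
    ∂L/∂z' = z' / sqrt(400 + z'^2).
The Euler-Lagrange equation gives
    d/dθ( z' / sqrt(400 + z'^2) ) = 0,
so z' is constant. Integrating once:
    z(θ) = a θ + b,
a helix on the cylinder (a straight line when the cylinder is unrolled). The constants a, b are determined by the endpoint conditions.
With endpoint conditions z(0) = 5 and z(3π/2) = 10: from z(0) = b we get b = 5, and a·3π/2 + 5 = 10 gives a = 10/(3π), so
    z(θ) = (10/(3π)) θ + 5.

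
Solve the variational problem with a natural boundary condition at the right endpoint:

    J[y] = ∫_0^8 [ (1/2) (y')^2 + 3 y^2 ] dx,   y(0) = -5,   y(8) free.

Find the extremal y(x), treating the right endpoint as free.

The Lagrangian L = (1/2) (y')^2 + 3 y^2 gives
    ∂L/∂y = 6 y,   ∂L/∂y' = y'.
Euler-Lagrange: y'' − 6 y = 0.
With k = sqrt(6), the general solution is
    y(x) = A cosh(sqrt(6) x) + B sinh(sqrt(6) x).
Fixed left endpoint y(0) = -5 ⇒ A = -5.
The right endpoint x = 8 is free, so the natural (transversality) condition is ∂L/∂y' |_{x=8} = 0, i.e. y'(8) = 0.
Compute y'(x) = A k sinh(k x) + B k cosh(k x), so
    y'(8) = A k sinh(k·8) + B k cosh(k·8) = 0
    ⇒ B = −A tanh(k·8) = 5 tanh(sqrt(6)·8).
Therefore the extremal is
    y(x) = −5 cosh(sqrt(6) x) + 5 tanh(sqrt(6)·8) sinh(sqrt(6) x).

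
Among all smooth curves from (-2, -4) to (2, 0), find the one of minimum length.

Arc-length functional: J[y] = ∫ sqrt(1 + (y')^2) dx.
Lagrangian L = sqrt(1 + (y')^2) has no explicit y dependence, so ∂L/∂y = 0 and the Euler-Lagrange equation gives
    d/dx( y' / sqrt(1 + (y')^2) ) = 0  ⇒  y' / sqrt(1 + (y')^2) = const.
Hence y' is constant, so y(x) is affine.
Fitting the endpoints (-2, -4) and (2, 0):
    slope m = (0 − (-4)) / (2 − (-2)) = 1,
    intercept c = (-4) − m·(-2) = -2.
Extremal: y(x) = x - 2.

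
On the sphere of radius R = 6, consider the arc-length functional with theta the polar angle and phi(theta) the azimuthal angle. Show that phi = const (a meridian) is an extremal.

On the sphere of radius R = 6 with spherical coordinates (θ, φ), the induced metric is
    ds^2 = 36(dθ^2 + sin^2(θ) dφ^2).
Using θ as the parameter, the arc-length functional becomes
    J[φ] = ∫ 6 sqrt(1 + sin^2(θ) (dφ/dθ)^2) dθ.
So L = 6 sqrt(1 + sin^2(θ) φ'^2). Compute
    ∂L/∂φ = 0  (L has no explicit φ dependence),
    ∂L/∂φ' = 6 sin^2(θ) φ' / sqrt(1 + sin^2(θ) φ'^2).
For the candidate φ(θ) = c (constant), φ' = 0, so ∂L/∂φ' evaluated along the candidate vanishes, and ∂L/∂φ is identically zero. Hence
    d/dθ(∂L/∂φ') − ∂L/∂φ = 0
is satisfied. Therefore meridians φ = const are extremals of arc length — they are geodesics on the sphere.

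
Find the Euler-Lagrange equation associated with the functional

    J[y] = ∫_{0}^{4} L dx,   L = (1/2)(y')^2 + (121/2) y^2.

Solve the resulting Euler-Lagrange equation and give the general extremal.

The Lagrangian is L = (1/2)(y')^2 + (121/2) y^2.
∂L/∂y = 121y.
∂L/∂y' = y'.
The Euler-Lagrange equation d/dx(∂L/∂y') − ∂L/∂y = 0 becomes:
    y'' - 121 y = 0
General solution: y(x) = A e^(11x) + B e^(-11x), where A and B are arbitrary constants fixed by the endpoint conditions.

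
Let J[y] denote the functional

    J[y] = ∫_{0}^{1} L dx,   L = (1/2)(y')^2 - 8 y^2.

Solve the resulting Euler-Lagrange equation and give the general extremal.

The Lagrangian is L = (1/2)(y')^2 - 8 y^2.
∂L/∂y = -16y.
∂L/∂y' = y'.
The Euler-Lagrange equation d/dx(∂L/∂y') − ∂L/∂y = 0 becomes:
    y'' + 16 y = 0
General solution: y(x) = A sin(4x) + B cos(4x), where A and B are arbitrary constants fixed by the endpoint conditions.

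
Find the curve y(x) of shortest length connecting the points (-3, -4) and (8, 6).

Arc-length functional: J[y] = ∫ sqrt(1 + (y')^2) dx.
Lagrangian L = sqrt(1 + (y')^2) has no explicit y dependence, so ∂L/∂y = 0 and the Euler-Lagrange equation gives
    d/dx( y' / sqrt(1 + (y')^2) ) = 0  ⇒  y' / sqrt(1 + (y')^2) = const.
Hence y' is constant, so y(x) is affine.
Fitting the endpoints (-3, -4) and (8, 6):
    slope m = (6 − (-4)) / (8 − (-3)) = 10/11,
    intercept c = (-4) − m·(-3) = -14/11.
Extremal: y(x) = (10/11) x - 14/11.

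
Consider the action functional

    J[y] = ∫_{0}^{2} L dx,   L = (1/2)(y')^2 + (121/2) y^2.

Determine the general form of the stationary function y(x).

The Lagrangian is L = (1/2)(y')^2 + (121/2) y^2.
∂L/∂y = 121y.
∂L/∂y' = y'.
The Euler-Lagrange equation d/dx(∂L/∂y') − ∂L/∂y = 0 becomes:
    y'' - 121 y = 0
General solution: y(x) = A e^(11x) + B e^(-11x), where A and B are arbitrary constants fixed by the endpoint conditions.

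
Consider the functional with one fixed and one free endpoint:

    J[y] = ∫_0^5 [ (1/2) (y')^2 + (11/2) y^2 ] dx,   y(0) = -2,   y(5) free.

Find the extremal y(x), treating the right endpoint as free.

The Lagrangian L = (1/2) (y')^2 + (11/2) y^2 gives
    ∂L/∂y = 11 y,   ∂L/∂y' = y'.
Euler-Lagrange: y'' − 11 y = 0.
With k = sqrt(11), the general solution is
    y(x) = A cosh(sqrt(11) x) + B sinh(sqrt(11) x).
Fixed left endpoint y(0) = -2 ⇒ A = -2.
The right endpoint x = 5 is free, so the natural (transversality) condition is ∂L/∂y' |_{x=5} = 0, i.e. y'(5) = 0.
Compute y'(x) = A k sinh(k x) + B k cosh(k x), so
    y'(5) = A k sinh(k·5) + B k cosh(k·5) = 0
    ⇒ B = −A tanh(k·5) = 2 tanh(sqrt(11)·5).
Therefore the extremal is
    y(x) = −2 cosh(sqrt(11) x) + 2 tanh(sqrt(11)·5) sinh(sqrt(11) x).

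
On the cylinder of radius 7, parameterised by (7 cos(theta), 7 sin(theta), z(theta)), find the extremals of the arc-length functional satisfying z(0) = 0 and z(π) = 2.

Parameterise the cylinder of radius R = 7 as
    r(θ) = (7 cos θ, 7 sin θ, z(θ)).
The arc-length element is
    ds = sqrt(49 + (dz/dθ)^2) dθ,
so the Lagrangian is L = sqrt(49 + z'^2).
L depends on z' only, not on z or θ, so ∂L/∂z = 0 and
    ∂L/∂z' = z' / sqrt(49 + z'^2).
The Euler-Lagrange equation gives
    d/dθ( z' / sqrt(49 + z'^2) ) = 0,
so z' is constant. Integrating once:
    z(θ) = a θ + b,
a helix on the cylinder (a straight line when the cylinder is unrolled). The constants a, b are determined by the endpoint conditions.
With endpoint conditions z(0) = 0 and z(π) = 2: from z(0) = b we get b = 0, and a·π + 0 = 2 gives a = 2/π, so
    z(θ) = (2/π) θ.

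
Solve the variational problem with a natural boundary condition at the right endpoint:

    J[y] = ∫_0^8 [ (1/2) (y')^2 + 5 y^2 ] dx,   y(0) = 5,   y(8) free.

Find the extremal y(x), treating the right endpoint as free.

The Lagrangian L = (1/2) (y')^2 + 5 y^2 gives
    ∂L/∂y = 10 y,   ∂L/∂y' = y'.
Euler-Lagrange: y'' − 10 y = 0.
With k = sqrt(10), the general solution is
    y(x) = A cosh(sqrt(10) x) + B sinh(sqrt(10) x).
Fixed left endpoint y(0) = 5 ⇒ A = 5.
The right endpoint x = 8 is free, so the natural (transversality) condition is ∂L/∂y' |_{x=8} = 0, i.e. y'(8) = 0.
Compute y'(x) = A k sinh(k x) + B k cosh(k x), so
    y'(8) = A k sinh(k·8) + B k cosh(k·8) = 0
    ⇒ B = −A tanh(k·8) = − 5 tanh(sqrt(10)·8).
Therefore the extremal is
    y(x) = 5 cosh(sqrt(10) x) − 5 tanh(sqrt(10)·8) sinh(sqrt(10) x).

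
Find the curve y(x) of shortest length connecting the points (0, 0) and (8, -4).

Arc-length functional: J[y] = ∫ sqrt(1 + (y')^2) dx.
Lagrangian L = sqrt(1 + (y')^2) has no explicit y dependence, so ∂L/∂y = 0 and the Euler-Lagrange equation gives
    d/dx( y' / sqrt(1 + (y')^2) ) = 0  ⇒  y' / sqrt(1 + (y')^2) = const.
Hence y' is constant, so y(x) is affine.
Fitting the endpoints (0, 0) and (8, -4):
    slope m = ((-4) − 0) / (8 − 0) = -1/2,
    intercept c = 0 − m·0 = 0.
Extremal: y(x) = (-1/2) x.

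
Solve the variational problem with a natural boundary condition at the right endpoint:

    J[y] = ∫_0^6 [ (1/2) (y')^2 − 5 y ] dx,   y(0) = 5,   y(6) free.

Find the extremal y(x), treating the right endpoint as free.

The Lagrangian L = (1/2) (y')^2 − 5 y gives
    ∂L/∂y = −5,   ∂L/∂y' = y'.
Euler-Lagrange: d/dx(y') − (−5) = 0, i.e. y'' + 5 = 0, so
    y(x) = −(5/2) x^2 + C1 x + C2.
Fixed left endpoint y(0) = 5 ⇒ C2 = 5.
The right endpoint x = 6 is free, so the natural (transversality) condition is ∂L/∂y' |_{x=6} = 0, i.e. y'(6) = 0.
Compute y'(x) = −5 x + C1, so y'(6) = −30 + C1 = 0 ⇒ C1 = 30.
Therefore the extremal is
    y(x) = −(5/2) x^2 + 30 x + 5.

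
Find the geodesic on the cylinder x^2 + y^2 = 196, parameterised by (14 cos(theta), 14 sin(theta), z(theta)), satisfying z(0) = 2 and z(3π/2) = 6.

Parameterise the cylinder of radius R = 14 as
    r(θ) = (14 cos θ, 14 sin θ, z(θ)).
The arc-length element is
    ds = sqrt(196 + (dz/dθ)^2) dθ,
so the Lagrangian is L = sqrt(196 + z'^2).
L depends on z' only, not on z or θ, so ∂L/∂z = 0 and
    ∂L/∂z' = z' / sqrt(196 + z'^2).
The Euler-Lagrange equation gives
    d/dθ( z' / sqrt(196 + z'^2) ) = 0,
so z' is constant. Integrating once:
    z(θ) = a θ + b,
a helix on the cylinder (a straight line when the cylinder is unrolled). The constants a, b are determined by the endpoint conditions.
With endpoint conditions z(0) = 2 and z(3π/2) = 6: from z(0) = b we get b = 2, and a·3π/2 + 2 = 6 gives a = 8/(3π), so
    z(θ) = (8/(3π)) θ + 2.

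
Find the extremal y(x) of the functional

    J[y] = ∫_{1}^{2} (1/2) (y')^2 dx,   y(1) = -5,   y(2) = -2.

The Lagrangian is L = (1/2) (y')^2.
Compute ∂L/∂y = 0, ∂L/∂y' = y'.
The Euler-Lagrange equation d/dx(∂L/∂y') − ∂L/∂y = 0 reduces to
    y'' = 0.
Its general solution is
    y(x) = A x + B,
with A, B fixed by the endpoint conditions.
Applying the endpoint conditions y(1) = -5 and y(2) = -2: solve A·1 + B = -5 and A·2 + B = -2. Subtracting gives A(2 − 1) = -2 − -5, so A = 3, and B = -5 − A·1 = -8. Therefore
    y(x) = 3 x - 8.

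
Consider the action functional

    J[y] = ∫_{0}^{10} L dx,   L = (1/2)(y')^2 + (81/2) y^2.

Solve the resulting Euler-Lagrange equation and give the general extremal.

The Lagrangian is L = (1/2)(y')^2 + (81/2) y^2.
∂L/∂y = 81y.
∂L/∂y' = y'.
The Euler-Lagrange equation d/dx(∂L/∂y') − ∂L/∂y = 0 becomes:
    y'' - 81 y = 0
General solution: y(x) = A e^(9x) + B e^(-9x), where A and B are arbitrary constants fixed by the endpoint conditions.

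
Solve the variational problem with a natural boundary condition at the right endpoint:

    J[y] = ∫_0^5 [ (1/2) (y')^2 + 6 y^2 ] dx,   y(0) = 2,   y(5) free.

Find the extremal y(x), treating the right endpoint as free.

The Lagrangian L = (1/2) (y')^2 + 6 y^2 gives
    ∂L/∂y = 12 y,   ∂L/∂y' = y'.
Euler-Lagrange: y'' − 12 y = 0.
With k = sqrt(12), the general solution is
    y(x) = A cosh(sqrt(12) x) + B sinh(sqrt(12) x).
Fixed left endpoint y(0) = 2 ⇒ A = 2.
The right endpoint x = 5 is free, so the natural (transversality) condition is ∂L/∂y' |_{x=5} = 0, i.e. y'(5) = 0.
Compute y'(x) = A k sinh(k x) + B k cosh(k x), so
    y'(5) = A k sinh(k·5) + B k cosh(k·5) = 0
    ⇒ B = −A tanh(k·5) = − 2 tanh(sqrt(12)·5).
Therefore the extremal is
    y(x) = 2 cosh(sqrt(12) x) − 2 tanh(sqrt(12)·5) sinh(sqrt(12) x).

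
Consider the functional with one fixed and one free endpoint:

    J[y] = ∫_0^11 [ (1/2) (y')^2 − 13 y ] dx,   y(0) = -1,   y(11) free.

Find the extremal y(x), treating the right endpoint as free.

The Lagrangian L = (1/2) (y')^2 − 13 y gives
    ∂L/∂y = −13,   ∂L/∂y' = y'.
Euler-Lagrange: d/dx(y') − (−13) = 0, i.e. y'' + 13 = 0, so
    y(x) = −(13/2) x^2 + C1 x + C2.
Fixed left endpoint y(0) = -1 ⇒ C2 = -1.
The right endpoint x = 11 is free, so the natural (transversality) condition is ∂L/∂y' |_{x=11} = 0, i.e. y'(11) = 0.
Compute y'(x) = −13 x + C1, so y'(11) = −143 + C1 = 0 ⇒ C1 = 143.
Therefore the extremal is
    y(x) = −(13/2) x^2 + 143 x − 1.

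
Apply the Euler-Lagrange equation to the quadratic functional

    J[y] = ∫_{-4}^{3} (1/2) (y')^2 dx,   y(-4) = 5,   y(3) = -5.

The Lagrangian is L = (1/2) (y')^2.
Compute ∂L/∂y = 0, ∂L/∂y' = y'.
The Euler-Lagrange equation d/dx(∂L/∂y') − ∂L/∂y = 0 reduces to
    y'' = 0.
Its general solution is
    y(x) = A x + B,
with A, B fixed by the endpoint conditions.
Applying the endpoint conditions y(-4) = 5 and y(3) = -5: solve A·-4 + B = 5 and A·3 + B = -5. Subtracting gives A(3 − -4) = -5 − 5, so A = -10/7, and B = 5 − A·-4 = -5/7. Therefore
    y(x) = (-10/7) x - 5/7.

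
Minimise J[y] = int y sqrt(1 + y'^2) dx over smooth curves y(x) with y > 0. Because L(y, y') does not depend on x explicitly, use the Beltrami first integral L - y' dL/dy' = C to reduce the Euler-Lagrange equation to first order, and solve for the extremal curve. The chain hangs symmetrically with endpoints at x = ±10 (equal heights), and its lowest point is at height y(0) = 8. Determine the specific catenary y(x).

The Lagrangian L(y, y') = y sqrt(1 + y'^2) has no explicit x dependence, so the Beltrami identity applies:
    L − y' ∂L/∂y' = C.
Compute ∂L/∂y' = y · y' / sqrt(1 + y'^2). Then
    L − y' ∂L/∂y'
    = y sqrt(1 + y'^2) − y · y'^2 / sqrt(1 + y'^2)
    = y (1 + y'^2 − y'^2) / sqrt(1 + y'^2)
    = y / sqrt(1 + y'^2) = C.
Squaring gives y^2 = C^2 (1 + y'^2), i.e.
    y'^2 = y^2 / C^2 − 1.
Separating variables,
    dy / sqrt(y^2 − C^2) = dx / C,
and integrating gives arccosh(y / C) = (x − a)/C, so
    y(x) = C cosh((x − a)/C),
the catenary. The constants C and a are fixed by the two endpoint conditions (and, for the hanging-chain problem, the length constraint selects C).
Now fit the given data. The endpoints x = ±10 are symmetric at equal height, so the catenary is even about its minimum: a = 0 and y(x) = C cosh(x/C). The lowest point is y(0) = C cosh(0) = C, and we are told y(0) = 8, so C = 8. Therefore
    y(x) = 8 cosh(x/8),
and at the endpoints
    y(±10) = 8 cosh(10/8).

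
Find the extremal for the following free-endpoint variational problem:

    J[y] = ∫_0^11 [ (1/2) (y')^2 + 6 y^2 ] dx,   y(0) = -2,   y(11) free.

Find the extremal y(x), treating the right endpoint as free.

The Lagrangian L = (1/2) (y')^2 + 6 y^2 gives
    ∂L/∂y = 12 y,   ∂L/∂y' = y'.
Euler-Lagrange: y'' − 12 y = 0.
With k = sqrt(12), the general solution is
    y(x) = A cosh(sqrt(12) x) + B sinh(sqrt(12) x).
Fixed left endpoint y(0) = -2 ⇒ A = -2.
The right endpoint x = 11 is free, so the natural (transversality) condition is ∂L/∂y' |_{x=11} = 0, i.e. y'(11) = 0.
Compute y'(x) = A k sinh(k x) + B k cosh(k x), so
    y'(11) = A k sinh(k·11) + B k cosh(k·11) = 0
    ⇒ B = −A tanh(k·11) = 2 tanh(sqrt(12)·11).
Therefore the extremal is
    y(x) = −2 cosh(sqrt(12) x) + 2 tanh(sqrt(12)·11) sinh(sqrt(12) x).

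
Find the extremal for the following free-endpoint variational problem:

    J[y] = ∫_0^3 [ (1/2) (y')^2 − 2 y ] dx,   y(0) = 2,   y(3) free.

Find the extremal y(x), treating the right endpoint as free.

The Lagrangian L = (1/2) (y')^2 − 2 y gives
    ∂L/∂y = −2,   ∂L/∂y' = y'.
Euler-Lagrange: d/dx(y') − (−2) = 0, i.e. y'' + 2 = 0, so
    y(x) = −(2/2) x^2 + C1 x + C2.
Fixed left endpoint y(0) = 2 ⇒ C2 = 2.
The right endpoint x = 3 is free, so the natural (transversality) condition is ∂L/∂y' |_{x=3} = 0, i.e. y'(3) = 0.
Compute y'(x) = −2 x + C1, so y'(3) = −6 + C1 = 0 ⇒ C1 = 6.
Therefore the extremal is
    y(x) = −x^2 + 6 x + 2.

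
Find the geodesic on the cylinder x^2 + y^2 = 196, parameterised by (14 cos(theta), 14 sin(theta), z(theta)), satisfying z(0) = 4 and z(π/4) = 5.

Parameterise the cylinder of radius R = 14 as
    r(θ) = (14 cos θ, 14 sin θ, z(θ)).
The arc-length element is
    ds = sqrt(196 + (dz/dθ)^2) dθ,
so the Lagrangian is L = sqrt(196 + z'^2).
L depends on z' only, not on z or θ, so ∂L/∂z = 0 and
    ∂L/∂z' = z' / sqrt(196 + z'^2).
The Euler-Lagrange equation gives
    d/dθ( z' / sqrt(196 + z'^2) ) = 0,
so z' is constant. Integrating once:
    z(θ) = a θ + b,
a helix on the cylinder (a straight line when the cylinder is unrolled). The constants a, b are determined by the endpoint conditions.
With endpoint conditions z(0) = 4 and z(π/4) = 5: from z(0) = b we get b = 4, and a·π/4 + 4 = 5 gives a = 4/π, so
    z(θ) = (4/π) θ + 4.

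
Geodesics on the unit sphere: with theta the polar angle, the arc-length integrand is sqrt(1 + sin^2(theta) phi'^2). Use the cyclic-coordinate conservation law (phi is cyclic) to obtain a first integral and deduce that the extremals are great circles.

On the unit sphere with spherical coordinates (θ, φ), the induced metric is
    ds^2 = dθ^2 + sin^2(θ) dφ^2.
Parameterise by θ; the arc-length functional is
    J[φ] = ∫ sqrt(1 + sin^2(θ) (dφ/dθ)^2) dθ,
so L = sqrt(1 + sin^2(θ) φ'^2). Compute
    ∂L/∂φ = 0  (L has no explicit φ dependence),
    ∂L/∂φ' = sin^2(θ) φ' / sqrt(1 + sin^2(θ) φ'^2).
Since ∂L/∂φ = 0, the Euler-Lagrange equation
    d/dθ(∂L/∂φ') − ∂L/∂φ = 0
reduces to d/dθ(∂L/∂φ') = 0, i.e. the momentum conjugate to φ is conserved:
    sin^2(θ) φ' / sqrt(1 + sin^2(θ) φ'^2) = C.
This is Clairaut's relation for the sphere. Solving for φ' and integrating gives the great-circle family
    cot(θ) = A cos(φ − φ_0),
i.e. the intersection of the sphere with a plane through the origin. The two constants A and φ_0 (equivalently C and one phase) are fixed by the two endpoint conditions.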